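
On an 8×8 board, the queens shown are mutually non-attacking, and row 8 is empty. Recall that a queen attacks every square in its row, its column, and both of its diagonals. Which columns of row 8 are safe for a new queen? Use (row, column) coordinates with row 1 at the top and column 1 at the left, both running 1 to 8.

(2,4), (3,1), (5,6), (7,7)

columns 2, 5

(2,4) attacks row 8 at column 4.
(3,1) attacks row 8 at column 1 and diagonals 6.
(5,6) attacks row 8 at column 6 and diagonals 3.
(7,7) attacks row 8 at column 7 and diagonals 6, 8.
Attacked columns: {1, 3, 4, 6, 7, 8}. Safe: {2, 5}.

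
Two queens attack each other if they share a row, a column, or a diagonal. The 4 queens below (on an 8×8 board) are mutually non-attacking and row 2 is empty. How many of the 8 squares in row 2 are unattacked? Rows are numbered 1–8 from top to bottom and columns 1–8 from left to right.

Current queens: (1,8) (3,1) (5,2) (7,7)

3

(1,8) attacks row 2 at column 8 and diagonals 7.
(3,1) attacks row 2 at column 1 and diagonals 2.
(5,2) attacks row 2 at column 2 and diagonals 5.
(7,7) attacks row 2 at column 7 and diagonals 2.
Attacked columns: {1, 2, 5, 7, 8}. Safe: {3, 4, 6}.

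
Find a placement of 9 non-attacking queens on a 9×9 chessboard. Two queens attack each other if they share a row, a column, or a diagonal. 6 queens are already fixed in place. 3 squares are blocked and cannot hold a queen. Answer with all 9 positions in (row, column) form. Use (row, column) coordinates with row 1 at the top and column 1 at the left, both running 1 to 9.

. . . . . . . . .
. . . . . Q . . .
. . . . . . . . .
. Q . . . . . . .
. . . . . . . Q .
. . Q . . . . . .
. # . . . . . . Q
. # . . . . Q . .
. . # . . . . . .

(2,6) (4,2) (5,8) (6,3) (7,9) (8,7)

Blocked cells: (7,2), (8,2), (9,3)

Row 1: attacked by (2,6)→{5,6,7}; (4,2)→{2,5}; (5,8)→{4,8}; (6,3)→{3,8}; (7,9)→{3,9}; (8,7)→{7}. Safe: 1. Place at column 1.
Row 3: attacked by (1,1)→{1,3}; (2,6)→{5,6,7}; (4,2)→{1,2,3}; (5,8)→{6,8}; (6,3)→{3,6}; (7,9)→{5,9}; (8,7)→{2,7}. Safe: 4. Place at column 4.
Row 9: attacked by (1,1)→{1,9}; (2,6)→{6}; (3,4)→{4}; (4,2)→{2,7}; (5,8)→{4,8}; (6,3)→{3,6}; (7,9)→{7,9}; (8,7)→{6,7,8}. Blocked: 3. Safe: 5. Place at column 5.
Columns [1, 6, 4, 2, 8, 3, 9, 7, 5], r−c [0, -4, -1, 2, -3, 3, -2, 1, 4], r+c [2, 8, 7, 6, 13, 9, 16, 15, 14] are all distinct, so no two queens attack.

(1,1) (2,6) (3,4) (4,2) (5,8) (6,3) (7,9) (8,7) (9,5)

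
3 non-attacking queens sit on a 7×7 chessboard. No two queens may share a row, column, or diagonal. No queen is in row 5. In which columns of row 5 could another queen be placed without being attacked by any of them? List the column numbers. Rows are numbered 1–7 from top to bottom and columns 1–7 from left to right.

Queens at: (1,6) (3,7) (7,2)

columns 1, 3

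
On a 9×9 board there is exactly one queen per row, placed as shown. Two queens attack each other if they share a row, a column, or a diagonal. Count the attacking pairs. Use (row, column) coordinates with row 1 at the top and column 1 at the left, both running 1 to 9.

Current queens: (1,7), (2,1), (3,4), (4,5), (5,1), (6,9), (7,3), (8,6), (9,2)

3

Same column: (2,1)–(5,1) (column 1).
Same diagonal: (3,4)–(4,5) (|3−4| = |4−5| = 1); (5,1)–(7,3) (|5−7| = |1−3| = 2).
Total attacking pairs: 3.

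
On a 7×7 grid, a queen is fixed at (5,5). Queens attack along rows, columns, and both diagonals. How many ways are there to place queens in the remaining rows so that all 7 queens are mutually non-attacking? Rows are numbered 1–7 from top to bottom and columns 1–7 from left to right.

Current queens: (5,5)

Branch on row 1: col 2 → 1; col 3 → 2; col 4 → 1; col 6 → 1; col 7 → 1.
Sum: 1 + 2 + 1 + 1 + 1 = 6.

6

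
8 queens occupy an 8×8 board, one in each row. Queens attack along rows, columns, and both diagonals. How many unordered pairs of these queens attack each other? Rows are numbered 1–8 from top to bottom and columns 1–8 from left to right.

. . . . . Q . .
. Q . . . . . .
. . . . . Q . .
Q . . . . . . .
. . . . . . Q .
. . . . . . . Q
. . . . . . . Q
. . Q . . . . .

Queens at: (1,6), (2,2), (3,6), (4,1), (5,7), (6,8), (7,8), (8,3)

3

Same column: (1,6)–(3,6) (column 6); (6,8)–(7,8) (column 8).
Same diagonal: (5,7)–(6,8) (|5−6| = |7−8| = 1).
Total attacking pairs: 3.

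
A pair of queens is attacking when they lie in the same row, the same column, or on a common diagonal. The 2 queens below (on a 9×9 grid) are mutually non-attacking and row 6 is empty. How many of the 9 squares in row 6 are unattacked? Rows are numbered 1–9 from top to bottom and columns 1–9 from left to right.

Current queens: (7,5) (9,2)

5

(7,5) attacks row 6 at column 5 and diagonals 4, 6.
(9,2) attacks row 6 at column 2 and diagonals 5.
Attacked columns: {2, 4, 5, 6}. Safe: {1, 3, 7, 8, 9}.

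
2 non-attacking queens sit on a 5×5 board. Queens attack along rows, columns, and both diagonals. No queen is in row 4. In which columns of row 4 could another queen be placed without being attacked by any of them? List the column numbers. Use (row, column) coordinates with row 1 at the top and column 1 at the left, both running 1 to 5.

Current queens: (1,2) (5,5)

columns 1, 3

(1,2) attacks row 4 at column 2 and diagonals 5.
(5,5) attacks row 4 at column 5 and diagonals 4.
Attacked columns: {2, 4, 5}. Safe: {1, 3}.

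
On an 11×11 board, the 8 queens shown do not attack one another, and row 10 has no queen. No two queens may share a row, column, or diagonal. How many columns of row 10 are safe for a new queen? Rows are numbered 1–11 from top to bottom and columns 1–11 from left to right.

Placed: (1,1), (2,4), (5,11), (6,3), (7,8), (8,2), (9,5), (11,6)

(1,1) attacks row 10 at column 1 and diagonals 10.
(2,4) attacks row 10 at column 4.
(5,11) attacks row 10 at column 11 and diagonals 6.
(6,3) attacks row 10 at column 3 and diagonals 7.
(7,8) attacks row 10 at column 8 and diagonals 5, 11.
(8,2) attacks row 10 at column 2 and diagonals 4.
(9,5) attacks row 10 at column 5 and diagonals 4, 6.
(11,6) attacks row 10 at column 6 and diagonals 5, 7.
Attacked columns: {1, 2, 3, 4, 5, 6, 7, 8, 10, 11}. Safe: {9}.

1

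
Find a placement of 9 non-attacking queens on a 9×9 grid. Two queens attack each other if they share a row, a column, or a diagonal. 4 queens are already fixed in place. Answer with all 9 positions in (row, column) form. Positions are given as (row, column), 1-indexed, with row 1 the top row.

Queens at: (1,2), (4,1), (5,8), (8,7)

(1,2) (2,6) (3,3) (4,1) (5,8) (6,4) (7,9) (8,7) (9,5)

Row 2: attacked by (1,2)→{1,2,3}; (4,1)→{1,3}; (5,8)→{5,8}; (8,7)→{1,7}. Safe: 4, 6, 9. Place at column 6.
Row 3: attacked by (1,2)→{2,4}; (2,6)→{5,6,7}; (4,1)→{1,2}; (5,8)→{6,8}; (8,7)→{2,7}. Safe: 3, 9. Place at column 3.
Row 6: attacked by (1,2)→{2,7}; (2,6)→{2,6}; (3,3)→{3,6}; (4,1)→{1,3}; (5,8)→{7,8,9}; (8,7)→{5,7,9}. Safe: 4. Place at column 4.
Row 7: attacked by (1,2)→{2,8}; (2,6)→{1,6}; (3,3)→{3,7}; (4,1)→{1,4}; (5,8)→{6,8}; (6,4)→{3,4,5}; (8,7)→{6,7,8}. Safe: 9. Place at column 9.
Row 9: attacked by (1,2)→{2}; (2,6)→{6}; (3,3)→{3,9}; (4,1)→{1,6}; (5,8)→{4,8}; (6,4)→{1,4,7}; (7,9)→{7,9}; (8,7)→{6,7,8}. Safe: 5. Place at column 5.
Columns [2, 6, 3, 1, 8, 4, 9, 7, 5], r−c [-1, -4, 0, 3, -3, 2, -2, 1, 4], r+c [3, 8, 6, 5, 13, 10, 16, 15, 14] are all distinct, so no two queens attack.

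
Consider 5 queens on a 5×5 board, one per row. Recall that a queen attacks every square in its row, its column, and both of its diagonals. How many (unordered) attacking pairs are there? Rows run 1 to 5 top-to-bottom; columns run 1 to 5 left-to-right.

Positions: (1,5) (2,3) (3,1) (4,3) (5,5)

Same column: (1,5)–(5,5) (column 5); (2,3)–(4,3) (column 3).
Total attacking pairs: 2.

2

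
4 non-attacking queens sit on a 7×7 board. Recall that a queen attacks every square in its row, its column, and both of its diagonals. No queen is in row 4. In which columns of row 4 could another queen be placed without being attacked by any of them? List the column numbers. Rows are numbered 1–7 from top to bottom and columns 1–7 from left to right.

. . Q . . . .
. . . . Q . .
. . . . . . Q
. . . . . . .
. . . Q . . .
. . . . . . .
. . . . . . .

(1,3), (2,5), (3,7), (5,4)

(1,3) attacks row 4 at column 3 and diagonals 6.
(2,5) attacks row 4 at column 5 and diagonals 3, 7.
(3,7) attacks row 4 at column 7 and diagonals 6.
(5,4) attacks row 4 at column 4 and diagonals 3, 5.
Attacked columns: {3, 4, 5, 6, 7}. Safe: {1, 2}.

columns 1, 2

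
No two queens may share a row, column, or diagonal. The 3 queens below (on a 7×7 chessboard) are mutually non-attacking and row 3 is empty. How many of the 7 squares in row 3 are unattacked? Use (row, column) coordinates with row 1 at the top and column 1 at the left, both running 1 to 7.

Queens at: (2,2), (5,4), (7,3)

(2,2) attacks row 3 at column 2 and diagonals 1, 3.
(5,4) attacks row 3 at column 4 and diagonals 2, 6.
(7,3) attacks row 3 at column 3 and diagonals 7.
Attacked columns: {1, 2, 3, 4, 6, 7}. Safe: {5}.

1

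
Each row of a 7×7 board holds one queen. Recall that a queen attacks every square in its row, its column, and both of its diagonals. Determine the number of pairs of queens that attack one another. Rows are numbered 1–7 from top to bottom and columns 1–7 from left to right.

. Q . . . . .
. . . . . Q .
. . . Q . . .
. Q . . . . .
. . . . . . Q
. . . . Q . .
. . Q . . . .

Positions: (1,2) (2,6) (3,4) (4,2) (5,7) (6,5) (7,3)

2

Same column: (1,2)–(4,2) (column 2).
Same diagonal: (1,2)–(3,4) (|1−3| = |2−4| = 2).
Total attacking pairs: 2.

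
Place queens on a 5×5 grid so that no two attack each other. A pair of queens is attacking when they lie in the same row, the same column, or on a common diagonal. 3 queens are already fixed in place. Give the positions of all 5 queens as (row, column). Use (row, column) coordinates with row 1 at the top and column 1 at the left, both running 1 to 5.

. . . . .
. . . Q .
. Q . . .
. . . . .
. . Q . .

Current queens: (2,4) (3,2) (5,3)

(1,1) (2,4) (3,2) (4,5) (5,3)

Row 1: attacked by (2,4)→{3,4,5}; (3,2)→{2,4}; (5,3)→{3}. Safe: 1. Place at column 1.
Row 4: attacked by (1,1)→{1,4}; (2,4)→{2,4}; (3,2)→{1,2,3}; (5,3)→{2,3,4}. Safe: 5. Place at column 5.
Columns [1, 4, 2, 5, 3], r−c [0, -2, 1, -1, 2], r+c [2, 6, 5, 9, 8] are all distinct, so no two queens attack.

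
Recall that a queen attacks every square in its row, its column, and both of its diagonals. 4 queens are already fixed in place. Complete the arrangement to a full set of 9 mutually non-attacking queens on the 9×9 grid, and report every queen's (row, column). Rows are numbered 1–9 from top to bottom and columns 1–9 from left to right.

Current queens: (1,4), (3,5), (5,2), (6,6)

(1,4) (2,1) (3,5) (4,9) (5,2) (6,6) (7,8) (8,3) (9,7)

Row 2: attacked by (1,4)→{3,4,5}; (3,5)→{4,5,6}; (5,2)→{2,5}; (6,6)→{2,6}. Safe: 1, 7, 8, 9. Place at column 1.
Row 4: attacked by (1,4)→{1,4,7}; (2,1)→{1,3}; (3,5)→{4,5,6}; (5,2)→{1,2,3}; (6,6)→{4,6,8}. Safe: 9. Place at column 9.
Row 7: attacked by (1,4)→{4}; (2,1)→{1,6}; (3,5)→{1,5,9}; (4,9)→{6,9}; (5,2)→{2,4}; (6,6)→{5,6,7}. Safe: 3, 8. Place at column 8.
Row 8: attacked by (1,4)→{4}; (2,1)→{1,7}; (3,5)→{5}; (4,9)→{5,9}; (5,2)→{2,5}; (6,6)→{4,6,8}; (7,8)→{7,8,9}. Safe: 3. Place at column 3.
Row 9: attacked by (1,4)→{4}; (2,1)→{1,8}; (3,5)→{5}; (4,9)→{4,9}; (5,2)→{2,6}; (6,6)→{3,6,9}; (7,8)→{6,8}; (8,3)→{2,3,4}. Safe: 7. Place at column 7.
Columns [4, 1, 5, 9, 2, 6, 8, 3, 7], r−c [-3, 1, -2, -5, 3, 0, -1, 5, 2], r+c [5, 3, 8, 13, 7, 12, 15, 11, 16] are all distinct, so no two queens attack.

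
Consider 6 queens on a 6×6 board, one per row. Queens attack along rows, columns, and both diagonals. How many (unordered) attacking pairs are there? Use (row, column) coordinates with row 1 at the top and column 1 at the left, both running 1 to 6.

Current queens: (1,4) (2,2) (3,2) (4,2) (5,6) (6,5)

Same column: (2,2)–(3,2) (column 2); (2,2)–(4,2) (column 2); (3,2)–(4,2) (column 2).
Same diagonal: (1,4)–(3,2) (|1−3| = |4−2| = 2); (3,2)–(6,5) (|3−6| = |2−5| = 3); (5,6)–(6,5) (|5−6| = |6−5| = 1).
Total attacking pairs: 6.

6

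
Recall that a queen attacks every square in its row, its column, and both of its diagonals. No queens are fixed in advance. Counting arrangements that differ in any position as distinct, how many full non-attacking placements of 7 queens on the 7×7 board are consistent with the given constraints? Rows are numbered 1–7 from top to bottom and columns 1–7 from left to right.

Branch on row 1: col 1 → 4; col 2 → 7; col 3 → 6; col 4 → 6; col 5 → 6; col 6 → 7; col 7 → 4.
Sum: 4 + 7 + 6 + 6 + 6 + 7 + 4 = 40.
(This is the classic 7-queens count.)

40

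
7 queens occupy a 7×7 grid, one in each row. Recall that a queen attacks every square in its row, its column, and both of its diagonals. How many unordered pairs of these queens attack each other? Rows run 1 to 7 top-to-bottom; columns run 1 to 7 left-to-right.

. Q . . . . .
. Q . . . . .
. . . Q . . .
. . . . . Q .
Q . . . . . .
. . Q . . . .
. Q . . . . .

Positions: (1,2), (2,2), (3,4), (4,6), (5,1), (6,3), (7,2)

Same column: (1,2)–(2,2) (column 2); (1,2)–(7,2) (column 2); (2,2)–(7,2) (column 2).
Same diagonal: (1,2)–(3,4) (|1−3| = |2−4| = 2); (6,3)–(7,2) (|6−7| = |3−2| = 1).
Total attacking pairs: 5.

5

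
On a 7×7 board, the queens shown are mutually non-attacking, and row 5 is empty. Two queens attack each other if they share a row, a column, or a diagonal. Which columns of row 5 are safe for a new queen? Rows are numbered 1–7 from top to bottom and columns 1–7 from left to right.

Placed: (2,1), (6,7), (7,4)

columns 3, 5

(2,1) attacks row 5 at column 1 and diagonals 4.
(6,7) attacks row 5 at column 7 and diagonals 6.
(7,4) attacks row 5 at column 4 and diagonals 2, 6.
Attacked columns: {1, 2, 4, 6, 7}. Safe: {3, 5}.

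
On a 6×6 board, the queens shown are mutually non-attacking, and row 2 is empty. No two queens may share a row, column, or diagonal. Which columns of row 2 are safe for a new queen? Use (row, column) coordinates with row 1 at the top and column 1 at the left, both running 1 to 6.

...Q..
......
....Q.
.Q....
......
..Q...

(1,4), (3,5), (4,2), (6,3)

(1,4) attacks row 2 at column 4 and diagonals 3, 5.
(3,5) attacks row 2 at column 5 and diagonals 4, 6.
(4,2) attacks row 2 at column 2 and diagonals 4.
(6,3) attacks row 2 at column 3.
Attacked columns: {2, 3, 4, 5, 6}. Safe: {1}.

columns 1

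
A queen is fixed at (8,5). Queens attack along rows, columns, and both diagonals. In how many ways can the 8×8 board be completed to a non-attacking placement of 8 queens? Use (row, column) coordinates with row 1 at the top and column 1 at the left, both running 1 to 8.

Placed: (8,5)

Branch on row 1: col 1 → 1; col 2 → 3; col 3 → 4; col 4 → 3; col 6 → 3; col 7 → 3; col 8 → 1.
Sum: 1 + 3 + 4 + 3 + 3 + 3 + 1 = 18.

18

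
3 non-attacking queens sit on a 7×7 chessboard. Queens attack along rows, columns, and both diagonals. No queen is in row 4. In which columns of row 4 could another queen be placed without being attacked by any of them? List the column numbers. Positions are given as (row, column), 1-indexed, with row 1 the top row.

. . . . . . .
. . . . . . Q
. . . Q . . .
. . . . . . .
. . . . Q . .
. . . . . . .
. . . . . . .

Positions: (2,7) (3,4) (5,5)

(2,7) attacks row 4 at column 7 and diagonals 5.
(3,4) attacks row 4 at column 4 and diagonals 3, 5.
(5,5) attacks row 4 at column 5 and diagonals 4, 6.
Attacked columns: {3, 4, 5, 6, 7}. Safe: {1, 2}.

columns 1, 2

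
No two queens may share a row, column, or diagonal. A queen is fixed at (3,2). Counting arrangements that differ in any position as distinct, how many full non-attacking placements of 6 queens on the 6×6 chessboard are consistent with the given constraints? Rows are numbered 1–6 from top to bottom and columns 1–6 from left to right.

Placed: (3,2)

1

Branch on row 1: col 1 → 0; col 3 → 1; col 5 → 0; col 6 → 0.
Sum: 0 + 1 + 0 + 0 = 1.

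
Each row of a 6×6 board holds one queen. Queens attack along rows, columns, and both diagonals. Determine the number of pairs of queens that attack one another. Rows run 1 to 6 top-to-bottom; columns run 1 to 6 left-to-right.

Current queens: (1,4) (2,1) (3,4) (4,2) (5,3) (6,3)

3

Same column: (1,4)–(3,4) (column 4); (5,3)–(6,3) (column 3).
Same diagonal: (4,2)–(5,3) (|4−5| = |2−3| = 1).
Total attacking pairs: 3.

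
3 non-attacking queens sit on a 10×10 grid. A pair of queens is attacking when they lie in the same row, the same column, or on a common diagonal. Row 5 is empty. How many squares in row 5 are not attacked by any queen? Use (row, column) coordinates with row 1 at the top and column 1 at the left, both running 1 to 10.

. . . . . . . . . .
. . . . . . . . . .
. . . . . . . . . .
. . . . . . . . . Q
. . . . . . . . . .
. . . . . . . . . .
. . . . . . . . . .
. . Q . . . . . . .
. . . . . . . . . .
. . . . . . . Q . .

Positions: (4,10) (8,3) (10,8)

(4,10) attacks row 5 at column 10 and diagonals 9.
(8,3) attacks row 5 at column 3 and diagonals 6.
(10,8) attacks row 5 at column 8 and diagonals 3.
Attacked columns: {3, 6, 8, 9, 10}. Safe: {1, 2, 4, 5, 7}.

5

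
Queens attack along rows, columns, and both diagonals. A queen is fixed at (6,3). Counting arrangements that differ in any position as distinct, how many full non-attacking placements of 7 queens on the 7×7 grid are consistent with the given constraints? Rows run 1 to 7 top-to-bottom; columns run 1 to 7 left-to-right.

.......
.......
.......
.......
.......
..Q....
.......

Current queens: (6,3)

Branch on row 1: col 1 → 0; col 2 → 3; col 4 → 1; col 5 → 0; col 6 → 1; col 7 → 1.
Sum: 0 + 3 + 1 + 0 + 1 + 1 = 6.

6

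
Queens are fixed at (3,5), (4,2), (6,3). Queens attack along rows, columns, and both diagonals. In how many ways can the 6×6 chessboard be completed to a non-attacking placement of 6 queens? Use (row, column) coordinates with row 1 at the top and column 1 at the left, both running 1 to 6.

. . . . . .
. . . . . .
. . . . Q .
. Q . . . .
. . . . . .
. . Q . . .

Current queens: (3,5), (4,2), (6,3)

1

Branch on row 1: col 1 → 0; col 4 → 1; col 6 → 0.
Sum: 0 + 1 + 0 = 1.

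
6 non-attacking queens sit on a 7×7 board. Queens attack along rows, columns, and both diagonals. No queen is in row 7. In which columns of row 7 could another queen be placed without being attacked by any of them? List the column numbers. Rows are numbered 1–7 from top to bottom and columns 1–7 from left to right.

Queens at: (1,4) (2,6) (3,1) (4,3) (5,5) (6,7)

(1,4) attacks row 7 at column 4.
(2,6) attacks row 7 at column 6 and diagonals 1.
(3,1) attacks row 7 at column 1 and diagonals 5.
(4,3) attacks row 7 at column 3 and diagonals 6.
(5,5) attacks row 7 at column 5 and diagonals 3, 7.
(6,7) attacks row 7 at column 7 and diagonals 6.
Attacked columns: {1, 3, 4, 5, 6, 7}. Safe: {2}.

columns 2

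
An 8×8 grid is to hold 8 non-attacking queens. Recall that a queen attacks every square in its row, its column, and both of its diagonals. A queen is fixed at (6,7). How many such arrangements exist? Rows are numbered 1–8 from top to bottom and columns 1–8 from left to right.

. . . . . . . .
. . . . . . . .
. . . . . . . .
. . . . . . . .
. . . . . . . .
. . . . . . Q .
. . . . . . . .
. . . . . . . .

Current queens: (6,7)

Branch on row 1: col 1 → 1; col 3 → 4; col 4 → 3; col 5 → 3; col 6 → 2; col 8 → 1.
Sum: 1 + 4 + 3 + 3 + 2 + 1 = 14.

14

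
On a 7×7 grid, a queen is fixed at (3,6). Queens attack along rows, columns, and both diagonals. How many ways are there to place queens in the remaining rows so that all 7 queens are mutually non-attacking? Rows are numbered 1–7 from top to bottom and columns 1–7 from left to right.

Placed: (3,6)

6

Branch on row 1: col 1 → 0; col 2 → 1; col 3 → 2; col 5 → 2; col 7 → 1.
Sum: 0 + 1 + 2 + 2 + 1 = 6.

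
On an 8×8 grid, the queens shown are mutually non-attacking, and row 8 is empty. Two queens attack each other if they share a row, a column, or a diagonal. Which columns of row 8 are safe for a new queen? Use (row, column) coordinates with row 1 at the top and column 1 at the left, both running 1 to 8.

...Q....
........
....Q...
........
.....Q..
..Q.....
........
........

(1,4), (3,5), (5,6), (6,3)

(1,4) attacks row 8 at column 4.
(3,5) attacks row 8 at column 5.
(5,6) attacks row 8 at column 6 and diagonals 3.
(6,3) attacks row 8 at column 3 and diagonals 1, 5.
Attacked columns: {1, 3, 4, 5, 6}. Safe: {2, 7, 8}.

columns 2, 7, 8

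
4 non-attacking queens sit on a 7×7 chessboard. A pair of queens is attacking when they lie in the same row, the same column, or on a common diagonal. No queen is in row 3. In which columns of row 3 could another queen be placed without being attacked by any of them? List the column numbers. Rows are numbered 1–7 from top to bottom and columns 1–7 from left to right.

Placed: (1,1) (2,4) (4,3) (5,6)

(1,1) attacks row 3 at column 1 and diagonals 3.
(2,4) attacks row 3 at column 4 and diagonals 3, 5.
(4,3) attacks row 3 at column 3 and diagonals 2, 4.
(5,6) attacks row 3 at column 6 and diagonals 4.
Attacked columns: {1, 2, 3, 4, 5, 6}. Safe: {7}.

columns 7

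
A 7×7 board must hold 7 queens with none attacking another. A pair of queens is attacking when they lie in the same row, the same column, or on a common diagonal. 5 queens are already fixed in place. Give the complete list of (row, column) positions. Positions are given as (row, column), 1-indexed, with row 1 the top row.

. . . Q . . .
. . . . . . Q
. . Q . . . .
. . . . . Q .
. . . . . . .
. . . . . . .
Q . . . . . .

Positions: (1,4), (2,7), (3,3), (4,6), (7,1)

Row 5: attacked by (1,4)→{4}; (2,7)→{4,7}; (3,3)→{1,3,5}; (4,6)→{5,6,7}; (7,1)→{1,3}. Safe: 2. Place at column 2.
Row 6: attacked by (1,4)→{4}; (2,7)→{3,7}; (3,3)→{3,6}; (4,6)→{4,6}; (5,2)→{1,2,3}; (7,1)→{1,2}. Safe: 5. Place at column 5.
Columns [4, 7, 3, 6, 2, 5, 1], r−c [-3, -5, 0, -2, 3, 1, 6], r+c [5, 9, 6, 10, 7, 11, 8] are all distinct, so no two queens attack.

(1,4) (2,7) (3,3) (4,6) (5,2) (6,5) (7,1)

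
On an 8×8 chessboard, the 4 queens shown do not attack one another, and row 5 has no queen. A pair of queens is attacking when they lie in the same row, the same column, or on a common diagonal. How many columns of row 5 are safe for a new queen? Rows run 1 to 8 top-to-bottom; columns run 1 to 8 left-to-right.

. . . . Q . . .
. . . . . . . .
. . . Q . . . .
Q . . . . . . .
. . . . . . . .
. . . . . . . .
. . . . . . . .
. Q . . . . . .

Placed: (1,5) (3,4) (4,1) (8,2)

3

(1,5) attacks row 5 at column 5 and diagonals 1.
(3,4) attacks row 5 at column 4 and diagonals 2, 6.
(4,1) attacks row 5 at column 1 and diagonals 2.
(8,2) attacks row 5 at column 2 and diagonals 5.
Attacked columns: {1, 2, 4, 5, 6}. Safe: {3, 7, 8}.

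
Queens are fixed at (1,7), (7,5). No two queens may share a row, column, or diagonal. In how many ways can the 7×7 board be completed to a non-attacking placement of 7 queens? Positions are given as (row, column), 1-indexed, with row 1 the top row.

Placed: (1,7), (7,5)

1

Branch on row 2: col 1 → 0; col 2 → 1; col 3 → 0; col 4 → 0.
Sum: 0 + 1 + 0 + 0 = 1.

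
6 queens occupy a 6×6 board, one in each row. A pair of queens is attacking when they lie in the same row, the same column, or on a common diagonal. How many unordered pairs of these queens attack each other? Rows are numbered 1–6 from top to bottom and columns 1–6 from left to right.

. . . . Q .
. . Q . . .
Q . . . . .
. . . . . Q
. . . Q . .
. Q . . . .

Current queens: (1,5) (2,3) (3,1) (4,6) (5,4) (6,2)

0

All columns are distinct and no two queens satisfy |Δrow| = |Δcol|, so no pair attacks.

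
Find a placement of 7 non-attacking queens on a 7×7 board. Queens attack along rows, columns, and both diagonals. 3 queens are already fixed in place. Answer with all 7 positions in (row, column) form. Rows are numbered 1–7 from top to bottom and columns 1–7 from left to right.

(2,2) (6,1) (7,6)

Row 1: attacked by (2,2)→{1,2,3}; (6,1)→{1,6}; (7,6)→{6}. Safe: 4, 5, 7. Place at column 4.
Row 3: attacked by (1,4)→{2,4,6}; (2,2)→{1,2,3}; (6,1)→{1,4}; (7,6)→{2,6}. Safe: 5, 7. Place at column 7.
Row 4: attacked by (1,4)→{1,4,7}; (2,2)→{2,4}; (3,7)→{6,7}; (6,1)→{1,3}; (7,6)→{3,6}. Safe: 5. Place at column 5.
Row 5: attacked by (1,4)→{4}; (2,2)→{2,5}; (3,7)→{5,7}; (4,5)→{4,5,6}; (6,1)→{1,2}; (7,6)→{4,6}. Safe: 3. Place at column 3.
Columns [4, 2, 7, 5, 3, 1, 6], r−c [-3, 0, -4, -1, 2, 5, 1], r+c [5, 4, 10, 9, 8, 7, 13] are all distinct, so no two queens attack.

(1,4) (2,2) (3,7) (4,5) (5,3) (6,1) (7,6)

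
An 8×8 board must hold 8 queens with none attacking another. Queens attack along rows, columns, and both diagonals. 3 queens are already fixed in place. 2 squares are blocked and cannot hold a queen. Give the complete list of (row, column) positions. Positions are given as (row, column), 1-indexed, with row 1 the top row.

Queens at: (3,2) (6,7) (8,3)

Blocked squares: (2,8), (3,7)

(1,6) (2,4) (3,2) (4,8) (5,5) (6,7) (7,1) (8,3)

Row 1: attacked by (3,2)→{2,4}; (6,7)→{2,7}; (8,3)→{3}. Safe: 1, 5, 6, 8. Place at column 6.
Row 2: attacked by (1,6)→{5,6,7}; (3,2)→{1,2,3}; (6,7)→{3,7}; (8,3)→{3}. Blocked: 8. Safe: 4. Place at column 4.
Row 4: attacked by (1,6)→{3,6}; (2,4)→{2,4,6}; (3,2)→{1,2,3}; (6,7)→{5,7}; (8,3)→{3,7}. Safe: 8. Place at column 8.
Row 5: attacked by (1,6)→{2,6}; (2,4)→{1,4,7}; (3,2)→{2,4}; (4,8)→{7,8}; (6,7)→{6,7,8}; (8,3)→{3,6}. Safe: 5. Place at column 5.
Row 7: attacked by (1,6)→{6}; (2,4)→{4}; (3,2)→{2,6}; (4,8)→{5,8}; (5,5)→{3,5,7}; (6,7)→{6,7,8}; (8,3)→{2,3,4}. Safe: 1. Place at column 1.
Columns [6, 4, 2, 8, 5, 7, 1, 3], r−c [-5, -2, 1, -4, 0, -1, 6, 5], r+c [7, 6, 5, 12, 10, 13, 8, 11] are all distinct, so no two queens attack.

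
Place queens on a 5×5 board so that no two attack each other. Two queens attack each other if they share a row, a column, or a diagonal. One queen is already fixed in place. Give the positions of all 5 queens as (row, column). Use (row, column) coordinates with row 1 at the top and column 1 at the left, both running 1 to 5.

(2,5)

(1,2) (2,5) (3,3) (4,1) (5,4)

Row 1: attacked by (2,5)→{4,5}. Safe: 1, 2, 3. Place at column 2.
Row 3: attacked by (1,2)→{2,4}; (2,5)→{4,5}. Safe: 1, 3. Place at column 3.
Row 4: attacked by (1,2)→{2,5}; (2,5)→{3,5}; (3,3)→{2,3,4}. Safe: 1. Place at column 1.
Row 5: attacked by (1,2)→{2}; (2,5)→{2,5}; (3,3)→{1,3,5}; (4,1)→{1,2}. Safe: 4. Place at column 4.
Columns [2, 5, 3, 1, 4], r−c [-1, -3, 0, 3, 1], r+c [3, 7, 6, 5, 9] are all distinct, so no two queens attack.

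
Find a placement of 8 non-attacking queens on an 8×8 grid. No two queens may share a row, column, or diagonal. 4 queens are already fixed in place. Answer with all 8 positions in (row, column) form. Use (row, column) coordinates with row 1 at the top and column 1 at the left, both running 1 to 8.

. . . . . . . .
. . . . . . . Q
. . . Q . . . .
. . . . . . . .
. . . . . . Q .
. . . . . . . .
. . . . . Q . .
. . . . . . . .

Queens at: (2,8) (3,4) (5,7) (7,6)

Row 1: attacked by (2,8)→{7,8}; (3,4)→{2,4,6}; (5,7)→{3,7}; (7,6)→{6}. Safe: 1, 5. Place at column 5.
Row 4: attacked by (1,5)→{2,5,8}; (2,8)→{6,8}; (3,4)→{3,4,5}; (5,7)→{6,7,8}; (7,6)→{3,6}. Safe: 1. Place at column 1.
Row 6: attacked by (1,5)→{5}; (2,8)→{4,8}; (3,4)→{1,4,7}; (4,1)→{1,3}; (5,7)→{6,7,8}; (7,6)→{5,6,7}. Safe: 2. Place at column 2.
Row 8: attacked by (1,5)→{5}; (2,8)→{2,8}; (3,4)→{4}; (4,1)→{1,5}; (5,7)→{4,7}; (6,2)→{2,4}; (7,6)→{5,6,7}. Safe: 3. Place at column 3.
Columns [5, 8, 4, 1, 7, 2, 6, 3], r−c [-4, -6, -1, 3, -2, 4, 1, 5], r+c [6, 10, 7, 5, 12, 8, 13, 11] are all distinct, so no two queens attack.

(1,5) (2,8) (3,4) (4,1) (5,7) (6,2) (7,6) (8,3)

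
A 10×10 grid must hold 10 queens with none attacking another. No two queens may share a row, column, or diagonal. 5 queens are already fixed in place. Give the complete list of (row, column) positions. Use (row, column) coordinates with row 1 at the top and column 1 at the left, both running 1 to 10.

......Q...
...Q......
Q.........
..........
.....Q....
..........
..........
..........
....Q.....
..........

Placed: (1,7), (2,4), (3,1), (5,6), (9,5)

(1,7) (2,4) (3,1) (4,9) (5,6) (6,3) (7,10) (8,8) (9,5) (10,2)

Row 4: attacked by (1,7)→{4,7,10}; (2,4)→{2,4,6}; (3,1)→{1,2}; (5,6)→{5,6,7}; (9,5)→{5,10}. Safe: 3, 8, 9. Place at column 9.
Row 6: attacked by (1,7)→{2,7}; (2,4)→{4,8}; (3,1)→{1,4}; (4,9)→{7,9}; (5,6)→{5,6,7}; (9,5)→{2,5,8}. Safe: 3, 10. Place at column 3.
Row 7: attacked by (1,7)→{1,7}; (2,4)→{4,9}; (3,1)→{1,5}; (4,9)→{6,9}; (5,6)→{4,6,8}; (6,3)→{2,3,4}; (9,5)→{3,5,7}. Safe: 10. Place at column 10.
Row 8: attacked by (1,7)→{7}; (2,4)→{4,10}; (3,1)→{1,6}; (4,9)→{5,9}; (5,6)→{3,6,9}; (6,3)→{1,3,5}; (7,10)→{9,10}; (9,5)→{4,5,6}. Safe: 2, 8. Place at column 8.
Row 10: attacked by (1,7)→{7}; (2,4)→{4}; (3,1)→{1,8}; (4,9)→{3,9}; (5,6)→{1,6}; (6,3)→{3,7}; (7,10)→{7,10}; (8,8)→{6,8,10}; (9,5)→{4,5,6}. Safe: 2. Place at column 2.
Columns [7, 4, 1, 9, 6, 3, 10, 8, 5, 2], r−c [-6, -2, 2, -5, -1, 3, -3, 0, 4, 8], r+c [8, 6, 4, 13, 11, 9, 17, 16, 14, 12] are all distinct, so no two queens attack.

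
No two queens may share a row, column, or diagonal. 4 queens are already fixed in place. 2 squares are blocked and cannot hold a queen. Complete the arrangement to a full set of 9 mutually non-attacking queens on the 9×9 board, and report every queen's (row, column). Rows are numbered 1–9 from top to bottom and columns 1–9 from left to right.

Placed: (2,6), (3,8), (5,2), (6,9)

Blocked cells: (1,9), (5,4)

Row 1: attacked by (2,6)→{5,6,7}; (3,8)→{6,8}; (5,2)→{2,6}; (6,9)→{4,9}. Blocked: 9. Safe: 1, 3. Place at column 3.
Row 4: attacked by (1,3)→{3,6}; (2,6)→{4,6,8}; (3,8)→{7,8,9}; (5,2)→{1,2,3}; (6,9)→{7,9}. Safe: 5. Place at column 5.
Row 7: attacked by (1,3)→{3,9}; (2,6)→{1,6}; (3,8)→{4,8}; (4,5)→{2,5,8}; (5,2)→{2,4}; (6,9)→{8,9}. Safe: 7. Place at column 7.
Row 8: attacked by (1,3)→{3}; (2,6)→{6}; (3,8)→{3,8}; (4,5)→{1,5,9}; (5,2)→{2,5}; (6,9)→{7,9}; (7,7)→{6,7,8}. Safe: 4. Place at column 4.
Row 9: attacked by (1,3)→{3}; (2,6)→{6}; (3,8)→{2,8}; (4,5)→{5}; (5,2)→{2,6}; (6,9)→{6,9}; (7,7)→{5,7,9}; (8,4)→{3,4,5}. Safe: 1. Place at column 1.
Columns [3, 6, 8, 5, 2, 9, 7, 4, 1], r−c [-2, -4, -5, -1, 3, -3, 0, 4, 8], r+c [4, 8, 11, 9, 7, 15, 14, 12, 10] are all distinct, so no two queens attack.

(1,3) (2,6) (3,8) (4,5) (5,2) (6,9) (7,7) (8,4) (9,1)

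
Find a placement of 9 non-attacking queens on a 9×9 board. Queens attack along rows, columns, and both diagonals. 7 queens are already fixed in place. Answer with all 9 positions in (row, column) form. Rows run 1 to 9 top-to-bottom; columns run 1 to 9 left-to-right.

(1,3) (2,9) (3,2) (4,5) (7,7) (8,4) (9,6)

Row 5: attacked by (1,3)→{3,7}; (2,9)→{6,9}; (3,2)→{2,4}; (4,5)→{4,5,6}; (7,7)→{5,7,9}; (8,4)→{1,4,7}; (9,6)→{2,6}. Safe: 8. Place at column 8.
Row 6: attacked by (1,3)→{3,8}; (2,9)→{5,9}; (3,2)→{2,5}; (4,5)→{3,5,7}; (5,8)→{7,8,9}; (7,7)→{6,7,8}; (8,4)→{2,4,6}; (9,6)→{3,6,9}. Safe: 1. Place at column 1.
Columns [3, 9, 2, 5, 8, 1, 7, 4, 6], r−c [-2, -7, 1, -1, -3, 5, 0, 4, 3], r+c [4, 11, 5, 9, 13, 7, 14, 12, 15] are all distinct, so no two queens attack.

(1,3) (2,9) (3,2) (4,5) (5,8) (6,1) (7,7) (8,4) (9,6)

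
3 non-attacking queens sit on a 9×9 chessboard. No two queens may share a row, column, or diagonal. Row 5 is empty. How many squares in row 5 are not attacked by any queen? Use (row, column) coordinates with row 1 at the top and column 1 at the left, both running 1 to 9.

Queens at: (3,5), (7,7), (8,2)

(3,5) attacks row 5 at column 5 and diagonals 3, 7.
(7,7) attacks row 5 at column 7 and diagonals 5, 9.
(8,2) attacks row 5 at column 2 and diagonals 5.
Attacked columns: {2, 3, 5, 7, 9}. Safe: {1, 4, 6, 8}.

4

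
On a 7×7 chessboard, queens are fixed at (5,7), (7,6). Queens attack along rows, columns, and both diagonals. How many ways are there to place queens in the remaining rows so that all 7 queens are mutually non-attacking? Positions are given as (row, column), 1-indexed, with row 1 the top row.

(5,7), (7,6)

Branch on row 1: col 1 → 0; col 2 → 2; col 4 → 0; col 5 → 0.
Sum: 0 + 2 + 0 + 0 = 2.

2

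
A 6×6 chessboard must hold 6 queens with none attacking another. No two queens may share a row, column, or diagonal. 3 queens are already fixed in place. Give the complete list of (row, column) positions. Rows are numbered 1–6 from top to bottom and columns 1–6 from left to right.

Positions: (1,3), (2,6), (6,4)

(1,3) (2,6) (3,2) (4,5) (5,1) (6,4)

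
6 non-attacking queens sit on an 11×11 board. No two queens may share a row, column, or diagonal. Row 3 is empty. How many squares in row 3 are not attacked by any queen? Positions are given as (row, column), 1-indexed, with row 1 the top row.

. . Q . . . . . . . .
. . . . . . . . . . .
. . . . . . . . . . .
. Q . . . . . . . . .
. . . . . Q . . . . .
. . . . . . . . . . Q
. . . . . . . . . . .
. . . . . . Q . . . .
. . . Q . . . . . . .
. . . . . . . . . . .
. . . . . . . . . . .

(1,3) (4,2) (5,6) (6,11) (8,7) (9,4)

1

(1,3) attacks row 3 at column 3 and diagonals 1, 5.
(4,2) attacks row 3 at column 2 and diagonals 1, 3.
(5,6) attacks row 3 at column 6 and diagonals 4, 8.
(6,11) attacks row 3 at column 11 and diagonals 8.
(8,7) attacks row 3 at column 7 and diagonals 2.
(9,4) attacks row 3 at column 4 and diagonals 10.
Attacked columns: {1, 2, 3, 4, 5, 6, 7, 8, 10, 11}. Safe: {9}.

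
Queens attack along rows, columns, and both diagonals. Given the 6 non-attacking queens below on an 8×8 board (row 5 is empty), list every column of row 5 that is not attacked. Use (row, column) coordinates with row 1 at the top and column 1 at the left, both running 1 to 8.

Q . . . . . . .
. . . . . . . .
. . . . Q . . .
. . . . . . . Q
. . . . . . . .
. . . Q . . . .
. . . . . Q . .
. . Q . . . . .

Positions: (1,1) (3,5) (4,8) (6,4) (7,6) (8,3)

(1,1) attacks row 5 at column 1 and diagonals 5.
(3,5) attacks row 5 at column 5 and diagonals 3, 7.
(4,8) attacks row 5 at column 8 and diagonals 7.
(6,4) attacks row 5 at column 4 and diagonals 3, 5.
(7,6) attacks row 5 at column 6 and diagonals 4, 8.
(8,3) attacks row 5 at column 3 and diagonals 6.
Attacked columns: {1, 3, 4, 5, 6, 7, 8}. Safe: {2}.

columns 2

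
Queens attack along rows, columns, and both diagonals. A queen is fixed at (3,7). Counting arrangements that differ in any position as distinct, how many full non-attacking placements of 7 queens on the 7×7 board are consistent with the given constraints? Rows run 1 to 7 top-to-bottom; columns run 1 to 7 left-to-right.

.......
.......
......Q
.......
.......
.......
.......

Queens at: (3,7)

Branch on row 1: col 1 → 1; col 2 → 1; col 3 → 1; col 4 → 1; col 6 → 2.
Sum: 1 + 1 + 1 + 1 + 2 = 6.

6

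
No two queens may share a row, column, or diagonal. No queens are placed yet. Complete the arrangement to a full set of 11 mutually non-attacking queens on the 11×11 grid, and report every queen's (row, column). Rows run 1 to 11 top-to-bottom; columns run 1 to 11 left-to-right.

Row 1: Safe: 1, 2, 3, 4, 5, 6, 7, 8, 9, 10, 11. Place at column 10.
Row 2: attacked by (1,10)→{9,10,11}. Safe: 1, 2, 3, 4, 5, 6, 7, 8. Place at column 2.
Row 3: attacked by (1,10)→{8,10}; (2,2)→{1,2,3}. Safe: 4, 5, 6, 7, 9, 11. Place at column 5.
Row 4: attacked by (1,10)→{7,10}; (2,2)→{2,4}; (3,5)→{4,5,6}. Safe: 1, 3, 8, 9, 11. Place at column 8.
Row 5: attacked by (1,10)→{6,10}; (2,2)→{2,5}; (3,5)→{3,5,7}; (4,8)→{7,8,9}. Safe: 1, 4, 11. Place at column 11.
Row 6: attacked by (1,10)→{5,10}; (2,2)→{2,6}; (3,5)→{2,5,8}; (4,8)→{6,8,10}; (5,11)→{10,11}. Safe: 1, 3, 4, 7, 9. Place at column 7.
Row 7: attacked by (1,10)→{4,10}; (2,2)→{2,7}; (3,5)→{1,5,9}; (4,8)→{5,8,11}; (5,11)→{9,11}; (6,7)→{6,7,8}. Safe: 3. Place at column 3.
Row 8: attacked by (1,10)→{3,10}; (2,2)→{2,8}; (3,5)→{5,10}; (4,8)→{4,8}; (5,11)→{8,11}; (6,7)→{5,7,9}; (7,3)→{2,3,4}. Safe: 1, 6. Place at column 1.
Row 9: attacked by (1,10)→{2,10}; (2,2)→{2,9}; (3,5)→{5,11}; (4,8)→{3,8}; (5,11)→{7,11}; (6,7)→{4,7,10}; (7,3)→{1,3,5}; (8,1)→{1,2}. Safe: 6. Place at column 6.
Row 10: attacked by (1,10)→{1,10}; (2,2)→{2,10}; (3,5)→{5}; (4,8)→{2,8}; (5,11)→{6,11}; (6,7)→{3,7,11}; (7,3)→{3,6}; (8,1)→{1,3}; (9,6)→{5,6,7}. Safe: 4, 9. Place at column 4.
Row 11: attacked by (1,10)→{10}; (2,2)→{2,11}; (3,5)→{5}; (4,8)→{1,8}; (5,11)→{5,11}; (6,7)→{2,7}; (7,3)→{3,7}; (8,1)→{1,4}; (9,6)→{4,6,8}; (10,4)→{3,4,5}. Safe: 9. Place at column 9.
Columns [10, 2, 5, 8, 11, 7, 3, 1, 6, 4, 9], r−c [-9, 0, -2, -4, -6, -1, 4, 7, 3, 6, 2], r+c [11, 4, 8, 12, 16, 13, 10, 9, 15, 14, 20] are all distinct, so no two queens attack.

(1,10) (2,2) (3,5) (4,8) (5,11) (6,7) (7,3) (8,1) (9,6) (10,4) (11,9)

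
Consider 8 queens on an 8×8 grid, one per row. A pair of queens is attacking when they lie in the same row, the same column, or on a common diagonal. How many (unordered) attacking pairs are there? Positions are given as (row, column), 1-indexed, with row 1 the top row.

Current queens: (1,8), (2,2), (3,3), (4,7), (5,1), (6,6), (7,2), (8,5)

6

Same column: (2,2)–(7,2) (column 2).
Same diagonal: (1,8)–(7,2) (|1−7| = |8−2| = 6); (2,2)–(3,3) (|2−3| = |2−3| = 1); (2,2)–(6,6) (|2−6| = |2−6| = 4); (3,3)–(5,1) (|3−5| = |3−1| = 2); (3,3)–(6,6) (|3−6| = |3−6| = 3).
Total attacking pairs: 6.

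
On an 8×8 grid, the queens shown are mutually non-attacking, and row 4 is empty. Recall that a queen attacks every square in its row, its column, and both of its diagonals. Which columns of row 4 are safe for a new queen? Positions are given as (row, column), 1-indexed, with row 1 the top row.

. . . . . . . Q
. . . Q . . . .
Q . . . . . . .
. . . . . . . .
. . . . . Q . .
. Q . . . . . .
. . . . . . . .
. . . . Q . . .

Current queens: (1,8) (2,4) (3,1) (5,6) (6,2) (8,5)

columns 3

(1,8) attacks row 4 at column 8 and diagonals 5.
(2,4) attacks row 4 at column 4 and diagonals 2, 6.
(3,1) attacks row 4 at column 1 and diagonals 2.
(5,6) attacks row 4 at column 6 and diagonals 5, 7.
(6,2) attacks row 4 at column 2 and diagonals 4.
(8,5) attacks row 4 at column 5 and diagonals 1.
Attacked columns: {1, 2, 4, 5, 6, 7, 8}. Safe: {3}.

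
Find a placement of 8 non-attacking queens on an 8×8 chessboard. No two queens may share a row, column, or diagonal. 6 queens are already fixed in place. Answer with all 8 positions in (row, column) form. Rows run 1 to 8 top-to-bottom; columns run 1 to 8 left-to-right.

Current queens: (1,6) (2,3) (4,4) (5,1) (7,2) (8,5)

(1,6) (2,3) (3,7) (4,4) (5,1) (6,8) (7,2) (8,5)

Row 3: attacked by (1,6)→{4,6,8}; (2,3)→{2,3,4}; (4,4)→{3,4,5}; (5,1)→{1,3}; (7,2)→{2,6}; (8,5)→{5}. Safe: 7. Place at column 7.
Row 6: attacked by (1,6)→{1,6}; (2,3)→{3,7}; (3,7)→{4,7}; (4,4)→{2,4,6}; (5,1)→{1,2}; (7,2)→{1,2,3}; (8,5)→{3,5,7}. Safe: 8. Place at column 8.
Columns [6, 3, 7, 4, 1, 8, 2, 5], r−c [-5, -1, -4, 0, 4, -2, 5, 3], r+c [7, 5, 10, 8, 6, 14, 9, 13] are all distinct, so no two queens attack.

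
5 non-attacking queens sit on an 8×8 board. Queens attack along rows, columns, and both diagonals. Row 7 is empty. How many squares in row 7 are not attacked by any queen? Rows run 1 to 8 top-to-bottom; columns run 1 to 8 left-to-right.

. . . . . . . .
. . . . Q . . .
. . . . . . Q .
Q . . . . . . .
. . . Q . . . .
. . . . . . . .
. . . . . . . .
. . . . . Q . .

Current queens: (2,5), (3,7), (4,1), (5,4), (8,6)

(2,5) attacks row 7 at column 5.
(3,7) attacks row 7 at column 7 and diagonals 3.
(4,1) attacks row 7 at column 1 and diagonals 4.
(5,4) attacks row 7 at column 4 and diagonals 2, 6.
(8,6) attacks row 7 at column 6 and diagonals 5, 7.
Attacked columns: {1, 2, 3, 4, 5, 6, 7}. Safe: {8}.

1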